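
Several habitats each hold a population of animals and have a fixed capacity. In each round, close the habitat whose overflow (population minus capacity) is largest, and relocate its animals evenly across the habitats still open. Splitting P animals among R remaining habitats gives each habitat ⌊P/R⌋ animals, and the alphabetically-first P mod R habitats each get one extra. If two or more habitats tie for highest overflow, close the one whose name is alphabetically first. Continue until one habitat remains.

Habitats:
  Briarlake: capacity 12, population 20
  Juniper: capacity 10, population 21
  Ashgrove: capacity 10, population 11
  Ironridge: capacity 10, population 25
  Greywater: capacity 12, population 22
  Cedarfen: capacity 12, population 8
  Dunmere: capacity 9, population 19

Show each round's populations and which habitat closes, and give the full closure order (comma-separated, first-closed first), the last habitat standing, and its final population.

Closure order: Ironridge, Juniper, Dunmere, Greywater, Briarlake, Ashgrove
Last habitat: Cedarfen with 126 animals

Round 1: Ashgrove=11 Briarlake=20 Cedarfen=8 Dunmere=19 Greywater=22 Ironridge=25 Juniper=21 → close Ironridge (overflow 15)
  25÷6 = 4 each, +1 to first 1
Round 2: Ashgrove=16 Briarlake=24 Cedarfen=12 Dunmere=23 Greywater=26 Juniper=25 → close Juniper (overflow 15)
  25÷5 = 5 each, +1 to first 0
Round 3: Ashgrove=21 Briarlake=29 Cedarfen=17 Dunmere=28 Greywater=31 → close Dunmere (overflow 19)
  28÷4 = 7 each, +1 to first 0
Round 4: Ashgrove=28 Briarlake=36 Cedarfen=24 Greywater=38 → close Greywater (overflow 26)
  38÷3 = 12 each, +1 to first 2
Round 5: Ashgrove=41 Briarlake=49 Cedarfen=36 → close Briarlake (overflow 37)
  49÷2 = 24 each, +1 to first 1
Round 6: Ashgrove=66 Cedarfen=60 → close Ashgrove (overflow 56)
  66÷1 = 66 each, +1 to first 0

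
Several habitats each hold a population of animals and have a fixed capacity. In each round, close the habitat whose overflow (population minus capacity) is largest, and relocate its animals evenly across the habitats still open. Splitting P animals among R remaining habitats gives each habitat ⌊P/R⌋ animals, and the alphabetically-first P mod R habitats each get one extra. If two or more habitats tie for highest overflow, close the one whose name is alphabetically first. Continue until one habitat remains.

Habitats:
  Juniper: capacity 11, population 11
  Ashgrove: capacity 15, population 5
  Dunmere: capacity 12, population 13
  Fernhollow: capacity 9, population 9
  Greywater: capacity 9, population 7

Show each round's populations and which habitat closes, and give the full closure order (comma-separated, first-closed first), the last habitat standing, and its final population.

Round 1: Ashgrove=5 Dunmere=13 Fernhollow=9 Greywater=7 Juniper=11 → close Dunmere (overflow 1)
  13÷4 = 3 each, +1 to first 1
Round 2: Ashgrove=9 Fernhollow=12 Greywater=10 Juniper=14 → close Fernhollow (overflow 3)
  12÷3 = 4 each, +1 to first 0
Round 3: Ashgrove=13 Greywater=14 Juniper=18 → close Juniper (overflow 7)
  18÷2 = 9 each, +1 to first 0
Round 4: Ashgrove=22 Greywater=23 → close Greywater (overflow 14)
  23÷1 = 23 each, +1 to first 0

Closure order: Dunmere, Fernhollow, Juniper, Greywater
Last habitat: Ashgrove with 45 animals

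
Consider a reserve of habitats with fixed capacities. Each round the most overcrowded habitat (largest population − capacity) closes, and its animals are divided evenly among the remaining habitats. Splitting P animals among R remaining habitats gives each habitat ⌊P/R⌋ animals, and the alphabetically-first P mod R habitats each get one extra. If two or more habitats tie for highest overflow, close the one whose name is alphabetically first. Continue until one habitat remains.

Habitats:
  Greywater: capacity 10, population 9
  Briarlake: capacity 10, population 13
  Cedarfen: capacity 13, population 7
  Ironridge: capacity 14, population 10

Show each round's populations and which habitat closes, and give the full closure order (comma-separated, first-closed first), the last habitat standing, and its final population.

Round 1: Briarlake=13 Cedarfen=7 Greywater=9 Ironridge=10 → close Briarlake (overflow 3)
  13÷3 = 4 each, +1 to first 1
Round 2: Cedarfen=12 Greywater=13 Ironridge=14 → close Greywater (overflow 3)
  13÷2 = 6 each, +1 to first 1
Round 3: Cedarfen=19 Ironridge=20 → close Cedarfen (overflow 6)
  19÷1 = 19 each, +1 to first 0

Closure order: Briarlake, Greywater, Cedarfen
Last habitat: Ironridge with 39 animals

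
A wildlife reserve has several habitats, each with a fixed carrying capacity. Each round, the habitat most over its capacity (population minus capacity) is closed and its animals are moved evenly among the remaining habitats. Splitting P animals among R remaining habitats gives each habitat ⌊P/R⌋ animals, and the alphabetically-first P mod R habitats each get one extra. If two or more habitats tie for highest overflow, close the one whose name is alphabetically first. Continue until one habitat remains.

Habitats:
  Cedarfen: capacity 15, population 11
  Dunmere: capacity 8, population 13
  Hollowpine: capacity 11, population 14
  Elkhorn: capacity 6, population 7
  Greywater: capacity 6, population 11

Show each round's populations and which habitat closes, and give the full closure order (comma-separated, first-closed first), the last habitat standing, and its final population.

Round 1: Cedarfen=11 Dunmere=13 Elkhorn=7 Greywater=11 Hollowpine=14 → close Dunmere (overflow 5)
  13÷4 = 3 each, +1 to first 1
Round 2: Cedarfen=15 Elkhorn=10 Greywater=14 Hollowpine=17 → close Greywater (overflow 8)
  14÷3 = 4 each, +1 to first 2
Round 3: Cedarfen=20 Elkhorn=15 Hollowpine=21 → close Hollowpine (overflow 10)
  21÷2 = 10 each, +1 to first 1
Round 4: Cedarfen=31 Elkhorn=25 → close Elkhorn (overflow 19)
  25÷1 = 25 each, +1 to first 0

Closure order: Dunmere, Greywater, Hollowpine, Elkhorn
Last habitat: Cedarfen with 56 animals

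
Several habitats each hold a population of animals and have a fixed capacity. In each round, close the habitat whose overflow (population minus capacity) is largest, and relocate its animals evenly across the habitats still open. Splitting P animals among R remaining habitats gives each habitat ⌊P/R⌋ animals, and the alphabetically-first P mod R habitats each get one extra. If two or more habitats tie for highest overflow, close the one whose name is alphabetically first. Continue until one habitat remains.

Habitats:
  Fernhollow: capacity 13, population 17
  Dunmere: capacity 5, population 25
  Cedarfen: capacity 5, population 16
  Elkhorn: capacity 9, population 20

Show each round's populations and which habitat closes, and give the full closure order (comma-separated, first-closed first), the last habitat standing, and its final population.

Round 1: Cedarfen=16 Dunmere=25 Elkhorn=20 Fernhollow=17 → close Dunmere (overflow 20)
  25÷3 = 8 each, +1 to first 1
Round 2: Cedarfen=25 Elkhorn=28 Fernhollow=25 → close Cedarfen (overflow 20)
  25÷2 = 12 each, +1 to first 1
Round 3: Elkhorn=41 Fernhollow=37 → close Elkhorn (overflow 32)
  41÷1 = 41 each, +1 to first 0

Closure order: Dunmere, Cedarfen, Elkhorn
Last habitat: Fernhollow with 78 animals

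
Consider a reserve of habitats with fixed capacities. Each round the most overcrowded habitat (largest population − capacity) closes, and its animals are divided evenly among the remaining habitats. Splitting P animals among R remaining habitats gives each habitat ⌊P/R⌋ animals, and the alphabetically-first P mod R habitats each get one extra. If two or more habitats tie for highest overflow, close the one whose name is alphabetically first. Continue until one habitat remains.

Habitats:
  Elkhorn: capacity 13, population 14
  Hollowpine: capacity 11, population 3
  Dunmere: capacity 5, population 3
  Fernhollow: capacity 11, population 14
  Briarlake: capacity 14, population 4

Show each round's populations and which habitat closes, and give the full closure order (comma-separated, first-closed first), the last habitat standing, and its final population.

Round 1: Briarlake=4 Dunmere=3 Elkhorn=14 Fernhollow=14 Hollowpine=3 → close Fernhollow (overflow 3)
  14÷4 = 3 each, +1 to first 2
Round 2: Briarlake=8 Dunmere=7 Elkhorn=17 Hollowpine=6 → close Elkhorn (overflow 4)
  17÷3 = 5 each, +1 to first 2
Round 3: Briarlake=14 Dunmere=13 Hollowpine=11 → close Dunmere (overflow 8)
  13÷2 = 6 each, +1 to first 1
Round 4: Briarlake=21 Hollowpine=17 → close Briarlake (overflow 7)
  21÷1 = 21 each, +1 to first 0

Closure order: Fernhollow, Elkhorn, Dunmere, Briarlake
Last habitat: Hollowpine with 38 animals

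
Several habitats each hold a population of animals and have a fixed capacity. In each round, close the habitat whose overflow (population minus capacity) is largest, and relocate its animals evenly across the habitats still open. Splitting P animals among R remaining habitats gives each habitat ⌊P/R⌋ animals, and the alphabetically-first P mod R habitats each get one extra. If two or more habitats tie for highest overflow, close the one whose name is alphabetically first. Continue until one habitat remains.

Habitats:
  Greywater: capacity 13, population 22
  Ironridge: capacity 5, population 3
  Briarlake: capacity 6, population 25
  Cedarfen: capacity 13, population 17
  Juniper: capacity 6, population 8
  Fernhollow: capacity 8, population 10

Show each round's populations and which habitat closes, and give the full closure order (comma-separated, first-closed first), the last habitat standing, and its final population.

Closure order: Briarlake, Greywater, Cedarfen, Fernhollow, Juniper
Last habitat: Ironridge with 85 animals

Round 1: Briarlake=25 Cedarfen=17 Fernhollow=10 Greywater=22 Ironridge=3 Juniper=8 → close Briarlake (overflow 19)
  25÷5 = 5 each, +1 to first 0
Round 2: Cedarfen=22 Fernhollow=15 Greywater=27 Ironridge=8 Juniper=13 → close Greywater (overflow 14)
  27÷4 = 6 each, +1 to first 3
Round 3: Cedarfen=29 Fernhollow=22 Ironridge=15 Juniper=19 → close Cedarfen (overflow 16)
  29÷3 = 9 each, +1 to first 2
Round 4: Fernhollow=32 Ironridge=25 Juniper=28 → close Fernhollow (overflow 24)
  32÷2 = 16 each, +1 to first 0
Round 5: Ironridge=41 Juniper=44 → close Juniper (overflow 38)
  44÷1 = 44 each, +1 to first 0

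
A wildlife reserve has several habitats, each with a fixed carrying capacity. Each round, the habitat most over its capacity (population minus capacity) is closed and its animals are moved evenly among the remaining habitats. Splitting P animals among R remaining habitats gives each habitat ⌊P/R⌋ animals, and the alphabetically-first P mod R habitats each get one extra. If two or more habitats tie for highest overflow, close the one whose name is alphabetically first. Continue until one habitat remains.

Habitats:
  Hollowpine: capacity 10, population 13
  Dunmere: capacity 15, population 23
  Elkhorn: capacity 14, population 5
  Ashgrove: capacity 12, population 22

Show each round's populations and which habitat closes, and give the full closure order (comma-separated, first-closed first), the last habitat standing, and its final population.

Round 1: Ashgrove=22 Dunmere=23 Elkhorn=5 Hollowpine=13 → close Ashgrove (overflow 10)
  22÷3 = 7 each, +1 to first 1
Round 2: Dunmere=31 Elkhorn=12 Hollowpine=20 → close Dunmere (overflow 16)
  31÷2 = 15 each, +1 to first 1
Round 3: Elkhorn=28 Hollowpine=35 → close Hollowpine (overflow 25)
  35÷1 = 35 each, +1 to first 0

Closure order: Ashgrove, Dunmere, Hollowpine
Last habitat: Elkhorn with 63 animals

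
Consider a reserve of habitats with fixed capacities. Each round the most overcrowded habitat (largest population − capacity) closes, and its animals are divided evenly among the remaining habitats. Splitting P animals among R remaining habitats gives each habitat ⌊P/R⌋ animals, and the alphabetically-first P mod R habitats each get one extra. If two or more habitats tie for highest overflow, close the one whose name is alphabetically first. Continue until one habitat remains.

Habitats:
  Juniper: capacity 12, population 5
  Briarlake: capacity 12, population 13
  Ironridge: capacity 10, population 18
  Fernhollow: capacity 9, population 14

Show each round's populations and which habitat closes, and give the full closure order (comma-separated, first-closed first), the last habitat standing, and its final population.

Round 1: Briarlake=13 Fernhollow=14 Ironridge=18 Juniper=5 → close Ironridge (overflow 8)
  18÷3 = 6 each, +1 to first 0
Round 2: Briarlake=19 Fernhollow=20 Juniper=11 → close Fernhollow (overflow 11)
  20÷2 = 10 each, +1 to first 0
Round 3: Briarlake=29 Juniper=21 → close Briarlake (overflow 17)
  29÷1 = 29 each, +1 to first 0

Closure order: Ironridge, Fernhollow, Briarlake
Last habitat: Juniper with 50 animals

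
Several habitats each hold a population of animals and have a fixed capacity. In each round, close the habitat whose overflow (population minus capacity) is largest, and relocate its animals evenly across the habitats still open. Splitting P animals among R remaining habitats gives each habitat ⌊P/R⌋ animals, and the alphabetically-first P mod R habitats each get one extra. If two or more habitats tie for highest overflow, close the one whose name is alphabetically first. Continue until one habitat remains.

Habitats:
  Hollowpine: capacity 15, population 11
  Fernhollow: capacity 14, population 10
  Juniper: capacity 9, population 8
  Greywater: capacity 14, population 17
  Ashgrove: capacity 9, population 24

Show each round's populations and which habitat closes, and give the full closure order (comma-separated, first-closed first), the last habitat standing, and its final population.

Round 1: Ashgrove=24 Fernhollow=10 Greywater=17 Hollowpine=11 Juniper=8 → close Ashgrove (overflow 15)
  24÷4 = 6 each, +1 to first 0
Round 2: Fernhollow=16 Greywater=23 Hollowpine=17 Juniper=14 → close Greywater (overflow 9)
  23÷3 = 7 each, +1 to first 2
Round 3: Fernhollow=24 Hollowpine=25 Juniper=21 → close Juniper (overflow 12)
  21÷2 = 10 each, +1 to first 1
Round 4: Fernhollow=35 Hollowpine=35 → close Fernhollow (overflow 21)
  35÷1 = 35 each, +1 to first 0

Closure order: Ashgrove, Greywater, Juniper, Fernhollow
Last habitat: Hollowpine with 70 animals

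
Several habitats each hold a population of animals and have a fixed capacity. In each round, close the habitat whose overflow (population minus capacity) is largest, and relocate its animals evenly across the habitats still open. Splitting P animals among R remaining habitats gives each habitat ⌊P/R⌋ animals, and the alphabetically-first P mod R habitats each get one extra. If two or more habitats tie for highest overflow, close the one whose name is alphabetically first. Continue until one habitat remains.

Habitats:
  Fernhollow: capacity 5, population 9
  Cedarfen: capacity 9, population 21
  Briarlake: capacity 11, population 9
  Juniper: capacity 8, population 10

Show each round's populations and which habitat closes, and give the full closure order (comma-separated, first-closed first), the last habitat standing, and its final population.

Round 1: Briarlake=9 Cedarfen=21 Fernhollow=9 Juniper=10 → close Cedarfen (overflow 12)
  21÷3 = 7 each, +1 to first 0
Round 2: Briarlake=16 Fernhollow=16 Juniper=17 → close Fernhollow (overflow 11)
  16÷2 = 8 each, +1 to first 0
Round 3: Briarlake=24 Juniper=25 → close Juniper (overflow 17)
  25÷1 = 25 each, +1 to first 0

Closure order: Cedarfen, Fernhollow, Juniper
Last habitat: Briarlake with 49 animals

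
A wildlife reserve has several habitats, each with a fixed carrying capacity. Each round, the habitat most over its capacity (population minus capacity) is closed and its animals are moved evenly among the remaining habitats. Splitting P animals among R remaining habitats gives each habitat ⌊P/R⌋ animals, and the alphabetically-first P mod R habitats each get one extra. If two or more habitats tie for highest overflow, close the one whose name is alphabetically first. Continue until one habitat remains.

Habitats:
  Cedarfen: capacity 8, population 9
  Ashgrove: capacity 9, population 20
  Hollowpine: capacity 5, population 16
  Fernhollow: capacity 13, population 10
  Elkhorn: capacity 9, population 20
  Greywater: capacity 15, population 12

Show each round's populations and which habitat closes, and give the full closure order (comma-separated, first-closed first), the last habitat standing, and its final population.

Round 1: Ashgrove=20 Cedarfen=9 Elkhorn=20 Fernhollow=10 Greywater=12 Hollowpine=16 → close Ashgrove (overflow 11)
  20÷5 = 4 each, +1 to first 0
Round 2: Cedarfen=13 Elkhorn=24 Fernhollow=14 Greywater=16 Hollowpine=20 → close Elkhorn (overflow 15)
  24÷4 = 6 each, +1 to first 0
Round 3: Cedarfen=19 Fernhollow=20 Greywater=22 Hollowpine=26 → close Hollowpine (overflow 21)
  26÷3 = 8 each, +1 to first 2
Round 4: Cedarfen=28 Fernhollow=29 Greywater=30 → close Cedarfen (overflow 20)
  28÷2 = 14 each, +1 to first 0
Round 5: Fernhollow=43 Greywater=44 → close Fernhollow (overflow 30)
  43÷1 = 43 each, +1 to first 0

Closure order: Ashgrove, Elkhorn, Hollowpine, Cedarfen, Fernhollow
Last habitat: Greywater with 87 animals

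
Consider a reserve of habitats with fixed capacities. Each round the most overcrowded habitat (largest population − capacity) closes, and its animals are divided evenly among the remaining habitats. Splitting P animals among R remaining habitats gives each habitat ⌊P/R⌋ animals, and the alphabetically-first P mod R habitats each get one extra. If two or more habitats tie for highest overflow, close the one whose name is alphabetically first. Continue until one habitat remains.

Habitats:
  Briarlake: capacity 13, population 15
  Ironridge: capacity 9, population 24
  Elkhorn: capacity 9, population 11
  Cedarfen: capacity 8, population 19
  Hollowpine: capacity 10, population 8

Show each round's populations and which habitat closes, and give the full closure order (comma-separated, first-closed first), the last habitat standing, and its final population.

Closure order: Ironridge, Cedarfen, Briarlake, Elkhorn
Last habitat: Hollowpine with 77 animals

Round 1: Briarlake=15 Cedarfen=19 Elkhorn=11 Hollowpine=8 Ironridge=24 → close Ironridge (overflow 15)
  24÷4 = 6 each, +1 to first 0
Round 2: Briarlake=21 Cedarfen=25 Elkhorn=17 Hollowpine=14 → close Cedarfen (overflow 17)
  25÷3 = 8 each, +1 to first 1
Round 3: Briarlake=30 Elkhorn=25 Hollowpine=22 → close Briarlake (overflow 17)
  30÷2 = 15 each, +1 to first 0
Round 4: Elkhorn=40 Hollowpine=37 → close Elkhorn (overflow 31)
  40÷1 = 40 each, +1 to first 0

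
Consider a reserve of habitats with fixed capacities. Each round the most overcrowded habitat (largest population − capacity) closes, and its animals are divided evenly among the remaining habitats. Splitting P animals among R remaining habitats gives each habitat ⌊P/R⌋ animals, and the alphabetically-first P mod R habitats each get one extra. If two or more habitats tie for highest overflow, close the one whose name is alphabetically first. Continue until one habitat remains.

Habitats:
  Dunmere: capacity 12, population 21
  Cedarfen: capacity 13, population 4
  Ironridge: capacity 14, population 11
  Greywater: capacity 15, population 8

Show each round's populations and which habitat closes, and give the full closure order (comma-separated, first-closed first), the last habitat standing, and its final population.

Closure order: Dunmere, Ironridge, Greywater
Last habitat: Cedarfen with 44 animals

Round 1: Cedarfen=4 Dunmere=21 Greywater=8 Ironridge=11 → close Dunmere (overflow 9)
  21÷3 = 7 each, +1 to first 0
Round 2: Cedarfen=11 Greywater=15 Ironridge=18 → close Ironridge (overflow 4)
  18÷2 = 9 each, +1 to first 0
Round 3: Cedarfen=20 Greywater=24 → close Greywater (overflow 9)
  24÷1 = 24 each, +1 to first 0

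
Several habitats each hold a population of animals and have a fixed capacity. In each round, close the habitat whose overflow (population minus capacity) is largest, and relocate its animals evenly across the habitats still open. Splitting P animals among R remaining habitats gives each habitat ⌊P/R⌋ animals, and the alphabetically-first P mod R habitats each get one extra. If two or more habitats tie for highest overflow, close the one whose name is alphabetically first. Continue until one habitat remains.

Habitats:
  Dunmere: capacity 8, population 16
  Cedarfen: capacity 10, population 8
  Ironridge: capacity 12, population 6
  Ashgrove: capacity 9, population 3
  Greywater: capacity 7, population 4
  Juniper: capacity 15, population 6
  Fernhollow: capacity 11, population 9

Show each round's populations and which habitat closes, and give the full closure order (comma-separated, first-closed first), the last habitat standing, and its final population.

Round 1: Ashgrove=3 Cedarfen=8 Dunmere=16 Fernhollow=9 Greywater=4 Ironridge=6 Juniper=6 → close Dunmere (overflow 8)
  16÷6 = 2 each, +1 to first 4
Round 2: Ashgrove=6 Cedarfen=11 Fernhollow=12 Greywater=7 Ironridge=8 Juniper=8 → close Cedarfen (overflow 1)
  11÷5 = 2 each, +1 to first 1
Round 3: Ashgrove=9 Fernhollow=14 Greywater=9 Ironridge=10 Juniper=10 → close Fernhollow (overflow 3)
  14÷4 = 3 each, +1 to first 2
Round 4: Ashgrove=13 Greywater=13 Ironridge=13 Juniper=13 → close Greywater (overflow 6)
  13÷3 = 4 each, +1 to first 1
Round 5: Ashgrove=18 Ironridge=17 Juniper=17 → close Ashgrove (overflow 9)
  18÷2 = 9 each, +1 to first 0
Round 6: Ironridge=26 Juniper=26 → close Ironridge (overflow 14)
  26÷1 = 26 each, +1 to first 0

Closure order: Dunmere, Cedarfen, Fernhollow, Greywater, Ashgrove, Ironridge
Last habitat: Juniper with 52 animals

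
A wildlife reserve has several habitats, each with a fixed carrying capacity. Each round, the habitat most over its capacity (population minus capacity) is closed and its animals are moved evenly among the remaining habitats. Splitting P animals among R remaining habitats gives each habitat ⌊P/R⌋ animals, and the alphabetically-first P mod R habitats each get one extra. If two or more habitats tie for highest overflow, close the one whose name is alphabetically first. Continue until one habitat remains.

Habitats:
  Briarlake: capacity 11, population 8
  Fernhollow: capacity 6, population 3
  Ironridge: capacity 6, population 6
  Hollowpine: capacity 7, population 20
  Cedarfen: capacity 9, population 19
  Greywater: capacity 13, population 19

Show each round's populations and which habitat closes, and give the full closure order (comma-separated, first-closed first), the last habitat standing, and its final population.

Round 1: Briarlake=8 Cedarfen=19 Fernhollow=3 Greywater=19 Hollowpine=20 Ironridge=6 → close Hollowpine (overflow 13)
  20÷5 = 4 each, +1 to first 0
Round 2: Briarlake=12 Cedarfen=23 Fernhollow=7 Greywater=23 Ironridge=10 → close Cedarfen (overflow 14)
  23÷4 = 5 each, +1 to first 3
Round 3: Briarlake=18 Fernhollow=13 Greywater=29 Ironridge=15 → close Greywater (overflow 16)
  29÷3 = 9 each, +1 to first 2
Round 4: Briarlake=28 Fernhollow=23 Ironridge=24 → close Ironridge (overflow 18)
  24÷2 = 12 each, +1 to first 0
Round 5: Briarlake=40 Fernhollow=35 → close Briarlake (overflow 29)
  40÷1 = 40 each, +1 to first 0

Closure order: Hollowpine, Cedarfen, Greywater, Ironridge, Briarlake
Last habitat: Fernhollow with 75 animals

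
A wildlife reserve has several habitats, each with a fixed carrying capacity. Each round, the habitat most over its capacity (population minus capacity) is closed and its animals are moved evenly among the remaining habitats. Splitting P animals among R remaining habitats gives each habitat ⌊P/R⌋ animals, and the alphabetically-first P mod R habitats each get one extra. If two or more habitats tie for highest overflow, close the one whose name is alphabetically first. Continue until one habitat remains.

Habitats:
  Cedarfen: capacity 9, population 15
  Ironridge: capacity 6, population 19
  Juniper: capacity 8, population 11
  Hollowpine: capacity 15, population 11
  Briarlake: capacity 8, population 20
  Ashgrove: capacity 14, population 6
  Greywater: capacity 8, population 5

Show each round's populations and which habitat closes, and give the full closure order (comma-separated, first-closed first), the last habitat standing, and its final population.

Closure order: Ironridge, Briarlake, Cedarfen, Juniper, Greywater, Ashgrove
Last habitat: Hollowpine with 87 animals

Round 1: Ashgrove=6 Briarlake=20 Cedarfen=15 Greywater=5 Hollowpine=11 Ironridge=19 Juniper=11 → close Ironridge (overflow 13)
  19÷6 = 3 each, +1 to first 1
Round 2: Ashgrove=10 Briarlake=23 Cedarfen=18 Greywater=8 Hollowpine=14 Juniper=14 → close Briarlake (overflow 15)
  23÷5 = 4 each, +1 to first 3
Round 3: Ashgrove=15 Cedarfen=23 Greywater=13 Hollowpine=18 Juniper=18 → close Cedarfen (overflow 14)
  23÷4 = 5 each, +1 to first 3
Round 4: Ashgrove=21 Greywater=19 Hollowpine=24 Juniper=23 → close Juniper (overflow 15)
  23÷3 = 7 each, +1 to first 2
Round 5: Ashgrove=29 Greywater=27 Hollowpine=31 → close Greywater (overflow 19)
  27÷2 = 13 each, +1 to first 1
Round 6: Ashgrove=43 Hollowpine=44 → close Ashgrove (overflow 29)
  43÷1 = 43 each, +1 to first 0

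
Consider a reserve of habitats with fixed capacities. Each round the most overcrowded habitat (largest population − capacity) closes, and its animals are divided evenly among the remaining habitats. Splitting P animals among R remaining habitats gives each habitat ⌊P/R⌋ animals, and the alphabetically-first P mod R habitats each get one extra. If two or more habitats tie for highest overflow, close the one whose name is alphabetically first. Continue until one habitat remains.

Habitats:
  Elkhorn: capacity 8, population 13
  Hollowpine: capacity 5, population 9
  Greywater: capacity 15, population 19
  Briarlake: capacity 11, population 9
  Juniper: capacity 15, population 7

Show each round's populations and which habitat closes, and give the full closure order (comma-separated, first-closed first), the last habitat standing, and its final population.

Closure order: Elkhorn, Greywater, Hollowpine, Briarlake
Last habitat: Juniper with 57 animals

Round 1: Briarlake=9 Elkhorn=13 Greywater=19 Hollowpine=9 Juniper=7 → close Elkhorn (overflow 5)
  13÷4 = 3 each, +1 to first 1
Round 2: Briarlake=13 Greywater=22 Hollowpine=12 Juniper=10 → close Greywater (overflow 7)
  22÷3 = 7 each, +1 to first 1
Round 3: Briarlake=21 Hollowpine=19 Juniper=17 → close Hollowpine (overflow 14)
  19÷2 = 9 each, +1 to first 1
Round 4: Briarlake=31 Juniper=26 → close Briarlake (overflow 20)
  31÷1 = 31 each, +1 to first 0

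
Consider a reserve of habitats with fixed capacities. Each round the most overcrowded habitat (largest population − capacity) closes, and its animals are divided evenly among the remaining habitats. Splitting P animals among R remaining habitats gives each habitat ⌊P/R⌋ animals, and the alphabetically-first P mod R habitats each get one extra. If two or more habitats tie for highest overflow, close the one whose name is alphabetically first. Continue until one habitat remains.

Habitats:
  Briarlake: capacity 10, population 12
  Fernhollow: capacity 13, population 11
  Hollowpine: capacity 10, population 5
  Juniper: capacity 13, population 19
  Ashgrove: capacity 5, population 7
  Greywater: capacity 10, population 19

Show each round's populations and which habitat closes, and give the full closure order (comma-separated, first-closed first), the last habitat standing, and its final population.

Round 1: Ashgrove=7 Briarlake=12 Fernhollow=11 Greywater=19 Hollowpine=5 Juniper=19 → close Greywater (overflow 9)
  19÷5 = 3 each, +1 to first 4
Round 2: Ashgrove=11 Briarlake=16 Fernhollow=15 Hollowpine=9 Juniper=22 → close Juniper (overflow 9)
  22÷4 = 5 each, +1 to first 2
Round 3: Ashgrove=17 Briarlake=22 Fernhollow=20 Hollowpine=14 → close Ashgrove (overflow 12)
  17÷3 = 5 each, +1 to first 2
Round 4: Briarlake=28 Fernhollow=26 Hollowpine=19 → close Briarlake (overflow 18)
  28÷2 = 14 each, +1 to first 0
Round 5: Fernhollow=40 Hollowpine=33 → close Fernhollow (overflow 27)
  40÷1 = 40 each, +1 to first 0

Closure order: Greywater, Juniper, Ashgrove, Briarlake, Fernhollow
Last habitat: Hollowpine with 73 animals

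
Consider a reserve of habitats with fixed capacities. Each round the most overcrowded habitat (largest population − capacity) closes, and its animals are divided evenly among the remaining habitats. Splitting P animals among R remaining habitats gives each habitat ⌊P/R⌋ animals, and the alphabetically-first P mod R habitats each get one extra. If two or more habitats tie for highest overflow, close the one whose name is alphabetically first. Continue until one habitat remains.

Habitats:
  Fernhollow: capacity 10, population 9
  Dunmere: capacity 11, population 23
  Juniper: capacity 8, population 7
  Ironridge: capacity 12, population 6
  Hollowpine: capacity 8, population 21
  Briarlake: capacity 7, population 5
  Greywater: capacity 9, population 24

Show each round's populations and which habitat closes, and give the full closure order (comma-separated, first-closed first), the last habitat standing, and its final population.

Round 1: Briarlake=5 Dunmere=23 Fernhollow=9 Greywater=24 Hollowpine=21 Ironridge=6 Juniper=7 → close Greywater (overflow 15)
  24÷6 = 4 each, +1 to first 0
Round 2: Briarlake=9 Dunmere=27 Fernhollow=13 Hollowpine=25 Ironridge=10 Juniper=11 → close Hollowpine (overflow 17)
  25÷5 = 5 each, +1 to first 0
Round 3: Briarlake=14 Dunmere=32 Fernhollow=18 Ironridge=15 Juniper=16 → close Dunmere (overflow 21)
  32÷4 = 8 each, +1 to first 0
Round 4: Briarlake=22 Fernhollow=26 Ironridge=23 Juniper=24 → close Fernhollow (overflow 16)
  26÷3 = 8 each, +1 to first 2
Round 5: Briarlake=31 Ironridge=32 Juniper=32 → close Briarlake (overflow 24)
  31÷2 = 15 each, +1 to first 1
Round 6: Ironridge=48 Juniper=47 → close Juniper (overflow 39)
  47÷1 = 47 each, +1 to first 0

Closure order: Greywater, Hollowpine, Dunmere, Fernhollow, Briarlake, Juniper
Last habitat: Ironridge with 95 animals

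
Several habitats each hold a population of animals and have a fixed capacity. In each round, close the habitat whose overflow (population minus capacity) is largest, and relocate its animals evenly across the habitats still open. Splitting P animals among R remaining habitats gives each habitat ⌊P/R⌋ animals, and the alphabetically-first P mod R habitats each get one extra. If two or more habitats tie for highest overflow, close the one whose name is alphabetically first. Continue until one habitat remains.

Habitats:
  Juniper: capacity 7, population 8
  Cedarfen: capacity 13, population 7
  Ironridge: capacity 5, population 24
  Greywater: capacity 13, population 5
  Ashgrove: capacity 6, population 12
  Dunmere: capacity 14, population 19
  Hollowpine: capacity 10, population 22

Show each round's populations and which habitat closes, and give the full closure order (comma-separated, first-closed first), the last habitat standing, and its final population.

Round 1: Ashgrove=12 Cedarfen=7 Dunmere=19 Greywater=5 Hollowpine=22 Ironridge=24 Juniper=8 → close Ironridge (overflow 19)
  24÷6 = 4 each, +1 to first 0
Round 2: Ashgrove=16 Cedarfen=11 Dunmere=23 Greywater=9 Hollowpine=26 Juniper=12 → close Hollowpine (overflow 16)
  26÷5 = 5 each, +1 to first 1
Round 3: Ashgrove=22 Cedarfen=16 Dunmere=28 Greywater=14 Juniper=17 → close Ashgrove (overflow 16)
  22÷4 = 5 each, +1 to first 2
Round 4: Cedarfen=22 Dunmere=34 Greywater=19 Juniper=22 → close Dunmere (overflow 20)
  34÷3 = 11 each, +1 to first 1
Round 5: Cedarfen=34 Greywater=30 Juniper=33 → close Juniper (overflow 26)
  33÷2 = 16 each, +1 to first 1
Round 6: Cedarfen=51 Greywater=46 → close Cedarfen (overflow 38)
  51÷1 = 51 each, +1 to first 0

Closure order: Ironridge, Hollowpine, Ashgrove, Dunmere, Juniper, Cedarfen
Last habitat: Greywater with 97 animals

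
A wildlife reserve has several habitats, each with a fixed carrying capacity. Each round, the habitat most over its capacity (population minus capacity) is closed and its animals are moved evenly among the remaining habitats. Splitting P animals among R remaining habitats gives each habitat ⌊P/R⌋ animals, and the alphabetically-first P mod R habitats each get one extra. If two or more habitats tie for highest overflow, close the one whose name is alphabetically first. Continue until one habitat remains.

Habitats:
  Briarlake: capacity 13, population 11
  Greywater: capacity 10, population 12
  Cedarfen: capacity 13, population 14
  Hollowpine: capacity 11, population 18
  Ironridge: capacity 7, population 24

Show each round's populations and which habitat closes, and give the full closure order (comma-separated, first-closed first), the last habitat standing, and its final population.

Closure order: Ironridge, Hollowpine, Greywater, Cedarfen
Last habitat: Briarlake with 79 animals

Round 1: Briarlake=11 Cedarfen=14 Greywater=12 Hollowpine=18 Ironridge=24 → close Ironridge (overflow 17)
  24÷4 = 6 each, +1 to first 0
Round 2: Briarlake=17 Cedarfen=20 Greywater=18 Hollowpine=24 → close Hollowpine (overflow 13)
  24÷3 = 8 each, +1 to first 0
Round 3: Briarlake=25 Cedarfen=28 Greywater=26 → close Greywater (overflow 16)
  26÷2 = 13 each, +1 to first 0
Round 4: Briarlake=38 Cedarfen=41 → close Cedarfen (overflow 28)
  41÷1 = 41 each, +1 to first 0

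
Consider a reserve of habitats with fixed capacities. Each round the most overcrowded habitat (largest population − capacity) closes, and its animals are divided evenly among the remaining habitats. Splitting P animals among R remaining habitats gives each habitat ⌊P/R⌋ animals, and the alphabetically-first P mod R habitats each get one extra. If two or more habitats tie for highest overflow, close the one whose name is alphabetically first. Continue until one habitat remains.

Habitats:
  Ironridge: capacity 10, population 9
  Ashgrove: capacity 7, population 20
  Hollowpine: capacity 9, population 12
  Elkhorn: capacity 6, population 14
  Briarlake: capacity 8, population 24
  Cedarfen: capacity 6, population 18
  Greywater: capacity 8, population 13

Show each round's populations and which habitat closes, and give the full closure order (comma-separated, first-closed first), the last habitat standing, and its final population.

Round 1: Ashgrove=20 Briarlake=24 Cedarfen=18 Elkhorn=14 Greywater=13 Hollowpine=12 Ironridge=9 → close Briarlake (overflow 16)
  24÷6 = 4 each, +1 to first 0
Round 2: Ashgrove=24 Cedarfen=22 Elkhorn=18 Greywater=17 Hollowpine=16 Ironridge=13 → close Ashgrove (overflow 17)
  24÷5 = 4 each, +1 to first 4
Round 3: Cedarfen=27 Elkhorn=23 Greywater=22 Hollowpine=21 Ironridge=17 → close Cedarfen (overflow 21)
  27÷4 = 6 each, +1 to first 3
Round 4: Elkhorn=30 Greywater=29 Hollowpine=28 Ironridge=23 → close Elkhorn (overflow 24)
  30÷3 = 10 each, +1 to first 0
Round 5: Greywater=39 Hollowpine=38 Ironridge=33 → close Greywater (overflow 31)
  39÷2 = 19 each, +1 to first 1
Round 6: Hollowpine=58 Ironridge=52 → close Hollowpine (overflow 49)
  58÷1 = 58 each, +1 to first 0

Closure order: Briarlake, Ashgrove, Cedarfen, Elkhorn, Greywater, Hollowpine
Last habitat: Ironridge with 110 animals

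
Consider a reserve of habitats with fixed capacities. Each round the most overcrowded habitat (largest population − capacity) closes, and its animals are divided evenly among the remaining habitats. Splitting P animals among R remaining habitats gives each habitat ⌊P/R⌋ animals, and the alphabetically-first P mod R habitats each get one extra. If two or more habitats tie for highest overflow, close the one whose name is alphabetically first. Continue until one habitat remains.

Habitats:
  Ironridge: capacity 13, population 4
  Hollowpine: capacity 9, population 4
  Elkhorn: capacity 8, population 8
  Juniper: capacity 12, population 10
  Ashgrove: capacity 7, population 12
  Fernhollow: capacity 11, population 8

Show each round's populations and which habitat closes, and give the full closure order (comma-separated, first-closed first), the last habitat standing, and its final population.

Closure order: Ashgrove, Elkhorn, Fernhollow, Juniper, Hollowpine
Last habitat: Ironridge with 46 animals

Round 1: Ashgrove=12 Elkhorn=8 Fernhollow=8 Hollowpine=4 Ironridge=4 Juniper=10 → close Ashgrove (overflow 5)
  12÷5 = 2 each, +1 to first 2
Round 2: Elkhorn=11 Fernhollow=11 Hollowpine=6 Ironridge=6 Juniper=12 → close Elkhorn (overflow 3)
  11÷4 = 2 each, +1 to first 3
Round 3: Fernhollow=14 Hollowpine=9 Ironridge=9 Juniper=14 → close Fernhollow (overflow 3)
  14÷3 = 4 each, +1 to first 2
Round 4: Hollowpine=14 Ironridge=14 Juniper=18 → close Juniper (overflow 6)
  18÷2 = 9 each, +1 to first 0
Round 5: Hollowpine=23 Ironridge=23 → close Hollowpine (overflow 14)
  23÷1 = 23 each, +1 to first 0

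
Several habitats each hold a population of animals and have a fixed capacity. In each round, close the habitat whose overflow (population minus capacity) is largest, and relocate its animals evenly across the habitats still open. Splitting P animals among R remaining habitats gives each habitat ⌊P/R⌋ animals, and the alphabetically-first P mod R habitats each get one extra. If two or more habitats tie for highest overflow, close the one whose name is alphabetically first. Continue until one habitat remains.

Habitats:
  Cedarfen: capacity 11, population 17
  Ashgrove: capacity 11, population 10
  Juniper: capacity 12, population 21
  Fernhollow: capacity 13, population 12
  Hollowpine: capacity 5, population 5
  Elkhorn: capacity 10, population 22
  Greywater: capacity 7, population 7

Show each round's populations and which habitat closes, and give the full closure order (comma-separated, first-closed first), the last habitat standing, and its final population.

Closure order: Elkhorn, Juniper, Cedarfen, Ashgrove, Fernhollow, Greywater
Last habitat: Hollowpine with 94 animals

Round 1: Ashgrove=10 Cedarfen=17 Elkhorn=22 Fernhollow=12 Greywater=7 Hollowpine=5 Juniper=21 → close Elkhorn (overflow 12)
  22÷6 = 3 each, +1 to first 4
Round 2: Ashgrove=14 Cedarfen=21 Fernhollow=16 Greywater=11 Hollowpine=8 Juniper=24 → close Juniper (overflow 12)
  24÷5 = 4 each, +1 to first 4
Round 3: Ashgrove=19 Cedarfen=26 Fernhollow=21 Greywater=16 Hollowpine=12 → close Cedarfen (overflow 15)
  26÷4 = 6 each, +1 to first 2
Round 4: Ashgrove=26 Fernhollow=28 Greywater=22 Hollowpine=18 → close Ashgrove (overflow 15)
  26÷3 = 8 each, +1 to first 2
Round 5: Fernhollow=37 Greywater=31 Hollowpine=26 → close Fernhollow (overflow 24)
  37÷2 = 18 each, +1 to first 1
Round 6: Greywater=50 Hollowpine=44 → close Greywater (overflow 43)
  50÷1 = 50 each, +1 to first 0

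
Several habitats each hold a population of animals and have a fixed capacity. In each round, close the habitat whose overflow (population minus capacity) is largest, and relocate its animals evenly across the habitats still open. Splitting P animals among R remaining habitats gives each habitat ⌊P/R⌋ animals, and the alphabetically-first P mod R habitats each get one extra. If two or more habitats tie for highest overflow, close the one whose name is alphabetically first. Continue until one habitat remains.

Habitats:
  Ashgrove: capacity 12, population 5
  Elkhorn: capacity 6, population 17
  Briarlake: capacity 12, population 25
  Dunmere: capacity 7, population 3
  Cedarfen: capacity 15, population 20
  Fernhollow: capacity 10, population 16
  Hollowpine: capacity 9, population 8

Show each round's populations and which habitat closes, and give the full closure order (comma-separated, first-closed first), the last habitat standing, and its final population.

Round 1: Ashgrove=5 Briarlake=25 Cedarfen=20 Dunmere=3 Elkhorn=17 Fernhollow=16 Hollowpine=8 → close Briarlake (overflow 13)
  25÷6 = 4 each, +1 to first 1
Round 2: Ashgrove=10 Cedarfen=24 Dunmere=7 Elkhorn=21 Fernhollow=20 Hollowpine=12 → close Elkhorn (overflow 15)
  21÷5 = 4 each, +1 to first 1
Round 3: Ashgrove=15 Cedarfen=28 Dunmere=11 Fernhollow=24 Hollowpine=16 → close Fernhollow (overflow 14)
  24÷4 = 6 each, +1 to first 0
Round 4: Ashgrove=21 Cedarfen=34 Dunmere=17 Hollowpine=22 → close Cedarfen (overflow 19)
  34÷3 = 11 each, +1 to first 1
Round 5: Ashgrove=33 Dunmere=28 Hollowpine=33 → close Hollowpine (overflow 24)
  33÷2 = 16 each, +1 to first 1
Round 6: Ashgrove=50 Dunmere=44 → close Ashgrove (overflow 38)
  50÷1 = 50 each, +1 to first 0

Closure order: Briarlake, Elkhorn, Fernhollow, Cedarfen, Hollowpine, Ashgrove
Last habitat: Dunmere with 94 animals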